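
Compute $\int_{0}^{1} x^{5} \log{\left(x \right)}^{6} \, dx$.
$\frac{5}{1944}$

Consider the simpler parametrised integral
$$J(a) = \int_{0}^{1} x^{a} \, dx = \frac{1}{a + 1}.$$

Differentiating under the integral sign brings down a factor of $\ln x$:
$$\frac{dJ}{da} = \int_{0}^{1} x^{a} \log{\left(x \right)} \, dx = - \frac{1}{\left(a + 1\right)^{2}}.$$

Repeating $6$ times in total — each differentiation brings down another $\ln x$ — gives
$$\frac{d^{6}J}{da^{6}} = \int_{0}^{1} x^{a} \log{\left(x \right)}^{6} \, dx = \frac{720}{\left(a + 1\right)^{7}},$$
and the integrand here is exactly the target integrand, so $I = \frac{720}{\left(a + 1\right)^{7}}$.

Setting $a = 5$:
$$I = \frac{5}{1944}.$$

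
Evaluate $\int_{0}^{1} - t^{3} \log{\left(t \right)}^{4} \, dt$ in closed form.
$- \frac{3}{128}$

Start from the elementary integral
$$J(a) = \int_{0}^{1} - t^{a} \, dt = - \frac{1}{a + 1}.$$

Differentiating under the integral sign brings down a factor of $\ln t$:
$$\frac{dJ}{da} = \int_{0}^{1} - t^{a} \log{\left(t \right)} \, dt = \frac{1}{\left(a + 1\right)^{2}}.$$

Repeating $4$ times in total — each differentiation brings down another $\ln t$ — gives
$$\frac{d^{4}J}{da^{4}} = \int_{0}^{1} - t^{a} \log{\left(t \right)}^{4} \, dt = - \frac{24}{\left(a + 1\right)^{5}},$$
and the integrand here is exactly the target integrand, so $I = - \frac{24}{\left(a + 1\right)^{5}}$.

Setting $a = 3$:
$$I = - \frac{3}{128}.$$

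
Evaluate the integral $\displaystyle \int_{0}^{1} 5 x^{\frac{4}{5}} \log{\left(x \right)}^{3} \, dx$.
$- \frac{6250}{2187}$

Begin with the known integral
$$J(a) = \int_{0}^{1} 5 x^{a} \, dx = \frac{5}{a + 1}.$$

Differentiating under the integral sign brings down a factor of $\ln x$:
$$\frac{dJ}{da} = \int_{0}^{1} 5 x^{a} \log{\left(x \right)} \, dx = - \frac{5}{\left(a + 1\right)^{2}}.$$

Repeating $3$ times in total — each differentiation brings down another $\ln x$ — gives
$$\frac{d^{3}J}{da^{3}} = \int_{0}^{1} 5 x^{a} \log{\left(x \right)}^{3} \, dx = - \frac{30}{\left(a + 1\right)^{4}},$$
and the integrand here is exactly the target integrand, so $I = - \frac{30}{\left(a + 1\right)^{4}}$.

Setting $a = \frac{4}{5}$:
$$I = - \frac{6250}{2187}.$$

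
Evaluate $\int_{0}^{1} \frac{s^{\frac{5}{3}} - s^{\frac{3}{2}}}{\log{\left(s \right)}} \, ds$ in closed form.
$\log{\left(\frac{16}{15} \right)}$

Consider the one-parameter family: let $I(a) = \int_{0}^{1} \frac{- s^{\frac{3}{2}} + s^{a}}{\log{\left(s \right)}} \, ds$.

Since $\dfrac{\partial}{\partial a}\,s^{a} = s^{a} \ln s$, the $\ln s$ in the denominator cancels and
$$\frac{dI}{da} = \int_{0}^{1} s^{a} \, ds = \left[\frac{s^{a+1}}{a+1}\right]_0^1 = \frac{1}{a + 1}.$$

Integrating with respect to $a$ gives $I(a) = \log{\left(\frac{2 a}{5} + \frac{2}{5} \right)} + C$.

At $a = \frac{3}{2}$ the integrand is identically $0$, so $I(\frac{3}{2}) = 0$. The closed form gives $0$, hence $C = 0$.

Setting $a = \frac{5}{3}$:
$$I = \log{\left(\frac{16}{15} \right)}.$$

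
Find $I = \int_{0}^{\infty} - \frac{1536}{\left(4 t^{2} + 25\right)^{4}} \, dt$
$- \frac{24 \pi}{15625}$

Recall the elementary integral
$$J(a) = \int_{0}^{\infty} - \frac{6}{a^{2} + t^{2}} \, dt = - \frac{3 \pi}{a}.$$

Differentiating under the integral sign with respect to $a$,
$$\frac{dJ}{da} = \int_{0}^{\infty} \frac{12 a}{\left(a^{2} + t^{2}\right)^{2}} \, dt = \frac{3 \pi}{a^{2}},$$
so $\int_{0}^{\infty} - \frac{6}{\left(a^{2} + t^{2}\right)^{2}} \, dt = - \frac{3 \pi}{2 a^{3}}$.

Repeating — each differentiation of $1/(t^2+a^2)^j$ produces $-2ja/(t^2+a^2)^{j+1}$ — and dividing through by $-2ja$ at each step yields, after $3$ differentiations in total,
$$\int_{0}^{\infty} - \frac{6}{\left(a^{2} + t^{2}\right)^{4}} \, dt = - \frac{15 \pi}{16 a^{7}}.$$

Setting $a = \frac{5}{2}$:
$$I = - \frac{24 \pi}{15625}.$$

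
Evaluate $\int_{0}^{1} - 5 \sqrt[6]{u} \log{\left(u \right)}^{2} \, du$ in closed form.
$- \frac{2160}{343}$

Consider the simpler parametrised integral
$$J(a) = \int_{0}^{1} - 5 u^{a} \, du = - \frac{5}{a + 1}.$$

Differentiating under the integral sign brings down a factor of $\ln u$:
$$\frac{dJ}{da} = \int_{0}^{1} - 5 u^{a} \log{\left(u \right)} \, du = \frac{5}{\left(a + 1\right)^{2}}.$$

Repeating twice in total — each differentiation brings down another $\ln u$ — gives
$$\frac{d^{2}J}{da^{2}} = \int_{0}^{1} - 5 u^{a} \log{\left(u \right)}^{2} \, du = - \frac{10}{\left(a + 1\right)^{3}},$$
and the integrand here is exactly the target integrand, so $I = - \frac{10}{\left(a + 1\right)^{3}}$.

Setting $a = \frac{1}{6}$:
$$I = - \frac{2160}{343}.$$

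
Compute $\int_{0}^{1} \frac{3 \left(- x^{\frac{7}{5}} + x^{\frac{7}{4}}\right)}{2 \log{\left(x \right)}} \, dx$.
$\log{\left(\frac{55 \sqrt{165}}{576} \right)}$

Replace the exponent $\frac{7}{4}$ by a parameter $a$: let $I(a) = \int_{0}^{1} \frac{3 \left(- x^{\frac{7}{5}} + x^{a}\right)}{2 \log{\left(x \right)}} \, dx$.

Since $\dfrac{\partial}{\partial a}\,x^{a} = x^{a} \ln x$, the $\ln x$ in the denominator cancels and
$$\frac{dI}{da} = \int_{0}^{1} \frac{3}{2} x^{a} \, dx = \frac{3}{2} \left[\frac{x^{a+1}}{a+1}\right]_0^1 = \frac{3}{2 \left(a + 1\right)}.$$

Integrating with respect to $a$ gives $I(a) = \log{\left(\frac{5 \sqrt{15} \left(a + 1\right)^{\frac{3}{2}}}{72} \right)} + C$.

At $a = \frac{7}{5}$ the integrand is identically $0$, so $I(\frac{7}{5}) = 0$. The closed form gives $0$, hence $C = 0$.

Setting $a = \frac{7}{4}$:
$$I = \log{\left(\frac{55 \sqrt{165}}{576} \right)}.$$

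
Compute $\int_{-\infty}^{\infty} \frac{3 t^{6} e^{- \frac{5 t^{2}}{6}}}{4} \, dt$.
$\frac{243 \sqrt{30} \sqrt{\pi}}{500}$

Consider the simpler parametrised integral
$$J(a) = \int_{-\infty}^{\infty} \frac{3 e^{- a t^{2}}}{4} \, dt = \frac{3 \sqrt{\pi}}{4 \sqrt{a}}.$$

Differentiating under the integral sign brings down a factor of $(-t^2)$:
$$\frac{dJ}{da} = \int_{-\infty}^{\infty} - \frac{3 t^{2} e^{- a t^{2}}}{4} \, dt = - \frac{3 \sqrt{\pi}}{8 a^{\frac{3}{2}}}.$$

Repeating $3$ times in total — each differentiation brings down another $(-t^2)$ — gives
$$\frac{d^{3}J}{da^{3}} = \int_{-\infty}^{\infty} - \frac{3 t^{6} e^{- a t^{2}}}{4} \, dt = - \frac{45 \sqrt{\pi}}{32 a^{\frac{7}{2}}},$$
and the integrand here is $(-1)^{3}$ times the target integrand, so $I = (-1)^{3}\,\frac{d^{3}J}{da^{3}} = \frac{45 \sqrt{\pi}}{32 a^{\frac{7}{2}}}$.

Setting $a = \frac{5}{6}$:
$$I = \frac{243 \sqrt{30} \sqrt{\pi}}{500}.$$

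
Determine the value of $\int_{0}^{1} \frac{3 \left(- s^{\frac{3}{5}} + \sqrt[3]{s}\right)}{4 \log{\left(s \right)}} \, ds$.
$- \frac{3 \log{\left(6 \right)}}{4} + \frac{3 \log{\left(5 \right)}}{4}$

Consider the one-parameter family: let $I(a) = \int_{0}^{1} \frac{3 \left(- s^{\frac{3}{5}} + s^{a}\right)}{4 \log{\left(s \right)}} \, ds$.

Since $\dfrac{\partial}{\partial a}\,s^{a} = s^{a} \ln s$, the $\ln s$ in the denominator cancels and
$$\frac{dI}{da} = \int_{0}^{1} \frac{3}{4} s^{a} \, ds = \frac{3}{4} \left[\frac{s^{a+1}}{a+1}\right]_0^1 = \frac{3}{4 \left(a + 1\right)}.$$

Integrating with respect to $a$ gives $I(a) = \log{\left(\frac{10^{\frac{3}{4}} \left(a + 1\right)^{\frac{3}{4}}}{8} \right)} + C$.

At $a = \frac{3}{5}$ the integrand is identically $0$, so $I(\frac{3}{5}) = 0$. The closed form gives $0$, hence $C = 0$.

Setting $a = \frac{1}{3}$:
$$I = - \frac{3 \log{\left(6 \right)}}{4} + \frac{3 \log{\left(5 \right)}}{4}.$$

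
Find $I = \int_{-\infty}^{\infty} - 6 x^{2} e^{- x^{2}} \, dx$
$- 3 \sqrt{\pi}$

Consider the simpler parametrised integral
$$J(a) = \int_{-\infty}^{\infty} - 6 e^{- a x^{2}} \, dx = - \frac{6 \sqrt{\pi}}{\sqrt{a}}.$$

Differentiating under the integral sign brings down a factor of $(-x^2)$:
$$\frac{dJ}{da} = \int_{-\infty}^{\infty} 6 x^{2} e^{- a x^{2}} \, dx = \frac{3 \sqrt{\pi}}{a^{\frac{3}{2}}}.$$

The integral on the left is $-I$, so $I = - \frac{3 \sqrt{\pi}}{a^{\frac{3}{2}}}$.

Setting $a = 1$:
$$I = - 3 \sqrt{\pi}.$$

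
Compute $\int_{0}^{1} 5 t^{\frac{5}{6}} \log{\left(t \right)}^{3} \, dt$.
$- \frac{38880}{14641}$

Consider the simpler parametrised integral
$$J(a) = \int_{0}^{1} 5 t^{a} \, dt = \frac{5}{a + 1}.$$

Differentiating under the integral sign brings down a factor of $\ln t$:
$$\frac{dJ}{da} = \int_{0}^{1} 5 t^{a} \log{\left(t \right)} \, dt = - \frac{5}{\left(a + 1\right)^{2}}.$$

Repeating $3$ times in total — each differentiation brings down another $\ln t$ — gives
$$\frac{d^{3}J}{da^{3}} = \int_{0}^{1} 5 t^{a} \log{\left(t \right)}^{3} \, dt = - \frac{30}{\left(a + 1\right)^{4}},$$
and the integrand here is exactly the target integrand, so $I = - \frac{30}{\left(a + 1\right)^{4}}$.

Setting $a = \frac{5}{6}$:
$$I = - \frac{38880}{14641}.$$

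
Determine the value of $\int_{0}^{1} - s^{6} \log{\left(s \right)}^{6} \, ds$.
$- \frac{720}{823543}$

Consider the simpler parametrised integral
$$J(a) = \int_{0}^{1} - s^{a} \, ds = - \frac{1}{a + 1}.$$

Differentiating under the integral sign brings down a factor of $\ln s$:
$$\frac{dJ}{da} = \int_{0}^{1} - s^{a} \log{\left(s \right)} \, ds = \frac{1}{\left(a + 1\right)^{2}}.$$

Repeating $6$ times in total — each differentiation brings down another $\ln s$ — gives
$$\frac{d^{6}J}{da^{6}} = \int_{0}^{1} - s^{a} \log{\left(s \right)}^{6} \, ds = - \frac{720}{\left(a + 1\right)^{7}},$$
and the integrand here is exactly the target integrand, so $I = - \frac{720}{\left(a + 1\right)^{7}}$.

Setting $a = 6$:
$$I = - \frac{720}{823543}.$$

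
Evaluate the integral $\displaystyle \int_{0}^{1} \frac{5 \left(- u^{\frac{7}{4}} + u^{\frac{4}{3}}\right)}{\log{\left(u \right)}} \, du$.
$\log{\left(\frac{17210368}{39135393} \right)}$

Replace the exponent $\frac{4}{3}$ by a parameter $a$: let $I(a) = \int_{0}^{1} \frac{5 \left(- u^{\frac{7}{4}} + u^{a}\right)}{\log{\left(u \right)}} \, du$.

Since $\dfrac{\partial}{\partial a}\,u^{a} = u^{a} \ln u$, the $\ln u$ in the denominator cancels and
$$\frac{dI}{da} = \int_{0}^{1} 5 u^{a} \, du = 5 \left[\frac{u^{a+1}}{a+1}\right]_0^1 = \frac{5}{a + 1}.$$

Integrating with respect to $a$ gives $I(a) = \log{\left(\frac{1024 \left(a + 1\right)^{5}}{161051} \right)} + C$.

At $a = \frac{7}{4}$ the integrand is identically $0$, so $I(\frac{7}{4}) = 0$. The closed form gives $0$, hence $C = 0$.

Setting $a = \frac{4}{3}$:
$$I = \log{\left(\frac{17210368}{39135393} \right)}.$$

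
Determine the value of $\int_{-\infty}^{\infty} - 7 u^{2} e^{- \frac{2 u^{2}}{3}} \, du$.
$- \frac{21 \sqrt{6} \sqrt{\pi}}{8}$

Begin with the known integral
$$J(a) = \int_{-\infty}^{\infty} - 7 e^{- a u^{2}} \, du = - \frac{7 \sqrt{\pi}}{\sqrt{a}}.$$

Differentiating under the integral sign brings down a factor of $(-u^2)$:
$$\frac{dJ}{da} = \int_{-\infty}^{\infty} 7 u^{2} e^{- a u^{2}} \, du = \frac{7 \sqrt{\pi}}{2 a^{\frac{3}{2}}}.$$

The integral on the left is $-I$, so $I = - \frac{7 \sqrt{\pi}}{2 a^{\frac{3}{2}}}$.

Setting $a = \frac{2}{3}$:
$$I = - \frac{21 \sqrt{6} \sqrt{\pi}}{8}.$$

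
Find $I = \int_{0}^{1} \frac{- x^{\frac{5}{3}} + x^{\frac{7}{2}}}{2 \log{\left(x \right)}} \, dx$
$\log{\left(\frac{3 \sqrt{3}}{4} \right)}$

Replace the exponent $\frac{5}{3}$ by a parameter $a$: let $I(a) = \int_{0}^{1} \frac{x^{\frac{7}{2}} - x^{a}}{2 \log{\left(x \right)}} \, dx$.

Since $\dfrac{\partial}{\partial a}\,x^{a} = x^{a} \ln x$, the $\ln x$ in the denominator cancels and
$$\frac{dI}{da} = \int_{0}^{1} - \frac{1}{2} x^{a} \, dx = - \frac{1}{2} \left[\frac{x^{a+1}}{a+1}\right]_0^1 = - \frac{1}{2 a + 2}.$$

Integrating with respect to $a$ gives $I(a) = - \frac{\log{\left(a + 1 \right)}}{2} - \frac{\log{\left(2 \right)}}{2} + \log{\left(3 \right)} + C$.

At $a = \frac{7}{2}$ the integrand is identically $0$, so $I(\frac{7}{2}) = 0$. The closed form gives $0$, hence $C = 0$.

Setting $a = \frac{5}{3}$:
$$I = \log{\left(\frac{3 \sqrt{3}}{4} \right)}.$$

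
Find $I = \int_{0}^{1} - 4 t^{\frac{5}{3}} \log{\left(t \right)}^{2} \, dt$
$- \frac{27}{64}$

Consider the simpler parametrised integral
$$J(a) = \int_{0}^{1} - 4 t^{a} \, dt = - \frac{4}{a + 1}.$$

Differentiating under the integral sign brings down a factor of $\ln t$:
$$\frac{dJ}{da} = \int_{0}^{1} - 4 t^{a} \log{\left(t \right)} \, dt = \frac{4}{\left(a + 1\right)^{2}}.$$

Repeating twice in total — each differentiation brings down another $\ln t$ — gives
$$\frac{d^{2}J}{da^{2}} = \int_{0}^{1} - 4 t^{a} \log{\left(t \right)}^{2} \, dt = - \frac{8}{\left(a + 1\right)^{3}},$$
and the integrand here is exactly the target integrand, so $I = - \frac{8}{\left(a + 1\right)^{3}}$.

Setting $a = \frac{5}{3}$:
$$I = - \frac{27}{64}.$$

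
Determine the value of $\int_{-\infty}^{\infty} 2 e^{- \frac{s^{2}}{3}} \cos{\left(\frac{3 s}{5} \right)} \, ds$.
$\frac{2 \sqrt{3} \sqrt{\pi}}{e^{\frac{27}{100}}}$

Define $I(b) = \int_{-\infty}^{\infty} 2 e^{- \frac{s^{2}}{3}} \cos{\left(b s \right)} \, ds$.

Differentiating under the integral sign,
$$I'(b) = \int_{-\infty}^{\infty} - 2 s e^{- \frac{s^{2}}{3}} \sin{\left(b s \right)} \, ds.$$

Integrate $\int_{-\infty}^{\infty} s \sin(b s)\, e^{- \frac{s^{2}}{3}}\, ds$ by parts with $u = \sin(b s)$ and $dv = s\, e^{- \frac{s^{2}}{3}}\, ds$, giving $v = - \frac{3 e^{- \frac{s^{2}}{3}}}{2}$. The boundary term vanishes and
$$\int_{-\infty}^{\infty} s \sin(b s)\, e^{- \frac{s^{2}}{3}}\, ds = \frac{3 b}{2} \int_{-\infty}^{\infty} \cos(b s)\, e^{- \frac{s^{2}}{3}}\, ds,$$
so $I'(b) = - \frac{3 b}{2}\, I(b)$.

This is a separable first-order ODE; solving with the initial condition $I(0) = \int_{-\infty}^{\infty} 2 e^{- \frac{s^{2}}{3}}\,ds = 2 \sqrt{3} \sqrt{\pi}$ gives
$$I(b) = 2 \sqrt{3} \sqrt{\pi} e^{- \frac{3 b^{2}}{4}}.$$

Setting $b = \frac{3}{5}$:
$$I = \frac{2 \sqrt{3} \sqrt{\pi}}{e^{\frac{27}{100}}}.$$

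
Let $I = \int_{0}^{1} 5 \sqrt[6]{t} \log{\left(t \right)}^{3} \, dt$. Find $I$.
$- \frac{38880}{2401}$

Consider the simpler parametrised integral
$$J(a) = \int_{0}^{1} 5 t^{a} \, dt = \frac{5}{a + 1}.$$

Differentiating under the integral sign brings down a factor of $\ln t$:
$$\frac{dJ}{da} = \int_{0}^{1} 5 t^{a} \log{\left(t \right)} \, dt = - \frac{5}{\left(a + 1\right)^{2}}.$$

Repeating $3$ times in total — each differentiation brings down another $\ln t$ — gives
$$\frac{d^{3}J}{da^{3}} = \int_{0}^{1} 5 t^{a} \log{\left(t \right)}^{3} \, dt = - \frac{30}{\left(a + 1\right)^{4}},$$
and the integrand here is exactly the target integrand, so $I = - \frac{30}{\left(a + 1\right)^{4}}$.

Setting $a = \frac{1}{6}$:
$$I = - \frac{38880}{2401}.$$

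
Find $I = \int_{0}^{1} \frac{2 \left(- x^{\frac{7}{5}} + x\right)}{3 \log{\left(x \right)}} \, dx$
$- \frac{2 \log{\left(6 \right)}}{3} + \frac{2 \log{\left(5 \right)}}{3}$

Consider the one-parameter family: let $I(a) = \int_{0}^{1} \frac{2 \left(- x^{\frac{7}{5}} + x^{a}\right)}{3 \log{\left(x \right)}} \, dx$.

Since $\dfrac{\partial}{\partial a}\,x^{a} = x^{a} \ln x$, the $\ln x$ in the denominator cancels and
$$\frac{dI}{da} = \int_{0}^{1} \frac{2}{3} x^{a} \, dx = \frac{2}{3} \left[\frac{x^{a+1}}{a+1}\right]_0^1 = \frac{2}{3 \left(a + 1\right)}.$$

Integrating with respect to $a$ gives $I(a) = \log{\left(\frac{\sqrt[3]{12} \cdot 5^{\frac{2}{3}} \left(a + 1\right)^{\frac{2}{3}}}{12} \right)} + C$.

At $a = \frac{7}{5}$ the integrand is identically $0$, so $I(\frac{7}{5}) = 0$. The closed form gives $0$, hence $C = 0$.

Setting $a = 1$:
$$I = - \frac{2 \log{\left(6 \right)}}{3} + \frac{2 \log{\left(5 \right)}}{3}.$$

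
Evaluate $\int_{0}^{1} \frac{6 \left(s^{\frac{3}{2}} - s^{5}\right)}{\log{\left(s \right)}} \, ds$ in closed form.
$- \log{\left(\frac{2985984}{15625} \right)}$

Replace the exponent $5$ by a parameter $a$: let $I(a) = \int_{0}^{1} \frac{6 \left(s^{\frac{3}{2}} - s^{a}\right)}{\log{\left(s \right)}} \, ds$.

Since $\dfrac{\partial}{\partial a}\,s^{a} = s^{a} \ln s$, the $\ln s$ in the denominator cancels and
$$\frac{dI}{da} = \int_{0}^{1} -6 s^{a} \, ds = -6 \left[\frac{s^{a+1}}{a+1}\right]_0^1 = - \frac{6}{a + 1}.$$

Integrating with respect to $a$ gives $I(a) = - \log{\left(\frac{64 \left(a + 1\right)^{6}}{15625} \right)} + C$.

At $a = \frac{3}{2}$ the integrand is identically $0$, so $I(\frac{3}{2}) = 0$. The closed form gives $0$, hence $C = 0$.

Setting $a = 5$:
$$I = - \log{\left(\frac{2985984}{15625} \right)}.$$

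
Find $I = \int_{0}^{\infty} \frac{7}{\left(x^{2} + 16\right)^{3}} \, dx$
$\frac{21 \pi}{16384}$

Recall the elementary integral
$$J(a) = \int_{0}^{\infty} \frac{7}{a^{2} + x^{2}} \, dx = \frac{7 \pi}{2 a}.$$

Differentiating under the integral sign with respect to $a$,
$$\frac{dJ}{da} = \int_{0}^{\infty} - \frac{14 a}{\left(a^{2} + x^{2}\right)^{2}} \, dx = - \frac{7 \pi}{2 a^{2}},$$
so $\int_{0}^{\infty} \frac{7}{\left(a^{2} + x^{2}\right)^{2}} \, dx = \frac{7 \pi}{4 a^{3}}$.

Repeating — each differentiation of $1/(x^2+a^2)^j$ produces $-2ja/(x^2+a^2)^{j+1}$ — and dividing through by $-2ja$ at each step yields, after $2$ differentiations in total,
$$\int_{0}^{\infty} \frac{7}{\left(a^{2} + x^{2}\right)^{3}} \, dx = \frac{21 \pi}{16 a^{5}}.$$

Setting $a = 4$:
$$I = \frac{21 \pi}{16384}.$$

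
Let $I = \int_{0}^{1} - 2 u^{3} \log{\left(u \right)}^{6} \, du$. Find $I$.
$- \frac{45}{512}$

Begin with the known integral
$$J(a) = \int_{0}^{1} - 2 u^{a} \, du = - \frac{2}{a + 1}.$$

Differentiating under the integral sign brings down a factor of $\ln u$:
$$\frac{dJ}{da} = \int_{0}^{1} - 2 u^{a} \log{\left(u \right)} \, du = \frac{2}{\left(a + 1\right)^{2}}.$$

Repeating $6$ times in total — each differentiation brings down another $\ln u$ — gives
$$\frac{d^{6}J}{da^{6}} = \int_{0}^{1} - 2 u^{a} \log{\left(u \right)}^{6} \, du = - \frac{1440}{\left(a + 1\right)^{7}},$$
and the integrand here is exactly the target integrand, so $I = - \frac{1440}{\left(a + 1\right)^{7}}$.

Setting $a = 3$:
$$I = - \frac{45}{512}.$$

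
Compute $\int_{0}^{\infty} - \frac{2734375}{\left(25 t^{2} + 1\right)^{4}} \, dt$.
$- \frac{2734375 \pi}{32}$

Start from the standard arctangent integral
$$J(a) = \int_{0}^{\infty} - \frac{7}{a^{2} + t^{2}} \, dt = - \frac{7 \pi}{2 a}.$$

Differentiating under the integral sign with respect to $a$,
$$\frac{dJ}{da} = \int_{0}^{\infty} \frac{14 a}{\left(a^{2} + t^{2}\right)^{2}} \, dt = \frac{7 \pi}{2 a^{2}},$$
so $\int_{0}^{\infty} - \frac{7}{\left(a^{2} + t^{2}\right)^{2}} \, dt = - \frac{7 \pi}{4 a^{3}}$.

Repeating — each differentiation of $1/(t^2+a^2)^j$ produces $-2ja/(t^2+a^2)^{j+1}$ — and dividing through by $-2ja$ at each step yields, after $3$ differentiations in total,
$$\int_{0}^{\infty} - \frac{7}{\left(a^{2} + t^{2}\right)^{4}} \, dt = - \frac{35 \pi}{32 a^{7}}.$$

Setting $a = \frac{1}{5}$:
$$I = - \frac{2734375 \pi}{32}.$$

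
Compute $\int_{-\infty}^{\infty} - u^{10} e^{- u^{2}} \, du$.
$- \frac{945 \sqrt{\pi}}{32}$

Start from the elementary integral
$$J(a) = \int_{-\infty}^{\infty} - e^{- a u^{2}} \, du = - \frac{\sqrt{\pi}}{\sqrt{a}}.$$

Differentiating under the integral sign brings down a factor of $(-u^2)$:
$$\frac{dJ}{da} = \int_{-\infty}^{\infty} u^{2} e^{- a u^{2}} \, du = \frac{\sqrt{\pi}}{2 a^{\frac{3}{2}}}.$$

Repeating $5$ times in total — each differentiation brings down another $(-u^2)$ — gives
$$\frac{d^{5}J}{da^{5}} = \int_{-\infty}^{\infty} u^{10} e^{- a u^{2}} \, du = \frac{945 \sqrt{\pi}}{32 a^{\frac{11}{2}}},$$
and the integrand here is $(-1)^{5}$ times the target integrand, so $I = (-1)^{5}\,\frac{d^{5}J}{da^{5}} = - \frac{945 \sqrt{\pi}}{32 a^{\frac{11}{2}}}$.

Setting $a = 1$:
$$I = - \frac{945 \sqrt{\pi}}{32}.$$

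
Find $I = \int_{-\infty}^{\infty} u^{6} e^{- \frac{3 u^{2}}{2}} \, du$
$\frac{5 \sqrt{6} \sqrt{\pi}}{27}$

Begin with the known integral
$$J(a) = \int_{-\infty}^{\infty} e^{- a u^{2}} \, du = \frac{\sqrt{\pi}}{\sqrt{a}}.$$

Differentiating under the integral sign brings down a factor of $(-u^2)$:
$$\frac{dJ}{da} = \int_{-\infty}^{\infty} - u^{2} e^{- a u^{2}} \, du = - \frac{\sqrt{\pi}}{2 a^{\frac{3}{2}}}.$$

Repeating $3$ times in total — each differentiation brings down another $(-u^2)$ — gives
$$\frac{d^{3}J}{da^{3}} = \int_{-\infty}^{\infty} - u^{6} e^{- a u^{2}} \, du = - \frac{15 \sqrt{\pi}}{8 a^{\frac{7}{2}}},$$
and the integrand here is $(-1)^{3}$ times the target integrand, so $I = (-1)^{3}\,\frac{d^{3}J}{da^{3}} = \frac{15 \sqrt{\pi}}{8 a^{\frac{7}{2}}}$.

Setting $a = \frac{3}{2}$:
$$I = \frac{5 \sqrt{6} \sqrt{\pi}}{27}.$$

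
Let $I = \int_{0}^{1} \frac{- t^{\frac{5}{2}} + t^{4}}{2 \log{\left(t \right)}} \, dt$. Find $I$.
$\log{\left(\frac{\sqrt{70}}{7} \right)}$

Introduce a parameter $a$ in the exponent: let $I(a) = \int_{0}^{1} \frac{t^{4} - t^{a}}{2 \log{\left(t \right)}} \, dt$.

Since $\dfrac{\partial}{\partial a}\,t^{a} = t^{a} \ln t$, the $\ln t$ in the denominator cancels and
$$\frac{dI}{da} = \int_{0}^{1} - \frac{1}{2} t^{a} \, dt = - \frac{1}{2} \left[\frac{t^{a+1}}{a+1}\right]_0^1 = - \frac{1}{2 a + 2}.$$

Integrating with respect to $a$ gives $I(a) = - \frac{\log{\left(a + 1 \right)}}{2} + \frac{\log{\left(5 \right)}}{2} + C$.

At $a = 4$ the integrand is identically $0$, so $I(4) = 0$. The closed form gives $0$, hence $C = 0$.

Setting $a = \frac{5}{2}$:
$$I = \log{\left(\frac{\sqrt{70}}{7} \right)}.$$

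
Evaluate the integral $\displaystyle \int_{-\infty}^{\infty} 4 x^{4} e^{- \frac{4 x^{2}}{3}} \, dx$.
$\frac{27 \sqrt{3} \sqrt{\pi}}{32}$

Begin with the known integral
$$J(a) = \int_{-\infty}^{\infty} 4 e^{- a x^{2}} \, dx = \frac{4 \sqrt{\pi}}{\sqrt{a}}.$$

Differentiating under the integral sign brings down a factor of $(-x^2)$:
$$\frac{dJ}{da} = \int_{-\infty}^{\infty} - 4 x^{2} e^{- a x^{2}} \, dx = - \frac{2 \sqrt{\pi}}{a^{\frac{3}{2}}}.$$

Repeating twice in total — each differentiation brings down another $(-x^2)$ — gives
$$\frac{d^{2}J}{da^{2}} = \int_{-\infty}^{\infty} 4 x^{4} e^{- a x^{2}} \, dx = \frac{3 \sqrt{\pi}}{a^{\frac{5}{2}}},$$
and the integrand here is exactly the target integrand, so $I = \frac{3 \sqrt{\pi}}{a^{\frac{5}{2}}}$.

Setting $a = \frac{4}{3}$:
$$I = \frac{27 \sqrt{3} \sqrt{\pi}}{32}.$$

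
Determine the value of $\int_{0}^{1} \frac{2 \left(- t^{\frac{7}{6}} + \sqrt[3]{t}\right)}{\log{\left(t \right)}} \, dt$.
$\log{\left(\frac{64}{169} \right)}$

Replace the exponent $\frac{1}{3}$ by a parameter $a$: let $I(a) = \int_{0}^{1} \frac{2 \left(- t^{\frac{7}{6}} + t^{a}\right)}{\log{\left(t \right)}} \, dt$.

Since $\dfrac{\partial}{\partial a}\,t^{a} = t^{a} \ln t$, the $\ln t$ in the denominator cancels and
$$\frac{dI}{da} = \int_{0}^{1} 2 t^{a} \, dt = 2 \left[\frac{t^{a+1}}{a+1}\right]_0^1 = \frac{2}{a + 1}.$$

Integrating with respect to $a$ gives $I(a) = \log{\left(\frac{36 \left(a + 1\right)^{2}}{169} \right)} + C$.

At $a = \frac{7}{6}$ the integrand is identically $0$, so $I(\frac{7}{6}) = 0$. The closed form gives $0$, hence $C = 0$.

Setting $a = \frac{1}{3}$:
$$I = \log{\left(\frac{64}{169} \right)}.$$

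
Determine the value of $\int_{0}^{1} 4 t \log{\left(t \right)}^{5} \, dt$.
$- \frac{15}{2}$

Start from the elementary integral
$$J(a) = \int_{0}^{1} 4 t^{a} \, dt = \frac{4}{a + 1}.$$

Differentiating under the integral sign brings down a factor of $\ln t$:
$$\frac{dJ}{da} = \int_{0}^{1} 4 t^{a} \log{\left(t \right)} \, dt = - \frac{4}{\left(a + 1\right)^{2}}.$$

Repeating $5$ times in total — each differentiation brings down another $\ln t$ — gives
$$\frac{d^{5}J}{da^{5}} = \int_{0}^{1} 4 t^{a} \log{\left(t \right)}^{5} \, dt = - \frac{480}{\left(a + 1\right)^{6}},$$
and the integrand here is exactly the target integrand, so $I = - \frac{480}{\left(a + 1\right)^{6}}$.

Setting $a = 1$:
$$I = - \frac{15}{2}.$$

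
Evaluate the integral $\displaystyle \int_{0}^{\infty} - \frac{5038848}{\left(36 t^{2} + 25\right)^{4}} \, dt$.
$- \frac{26244 \pi}{15625}$

Start from the standard arctangent integral
$$J(a) = \int_{0}^{\infty} - \frac{3}{a^{2} + t^{2}} \, dt = - \frac{3 \pi}{2 a}.$$

Differentiating under the integral sign with respect to $a$,
$$\frac{dJ}{da} = \int_{0}^{\infty} \frac{6 a}{\left(a^{2} + t^{2}\right)^{2}} \, dt = \frac{3 \pi}{2 a^{2}},$$
so $\int_{0}^{\infty} - \frac{3}{\left(a^{2} + t^{2}\right)^{2}} \, dt = - \frac{3 \pi}{4 a^{3}}$.

Repeating — each differentiation of $1/(t^2+a^2)^j$ produces $-2ja/(t^2+a^2)^{j+1}$ — and dividing through by $-2ja$ at each step yields, after $3$ differentiations in total,
$$\int_{0}^{\infty} - \frac{3}{\left(a^{2} + t^{2}\right)^{4}} \, dt = - \frac{15 \pi}{32 a^{7}}.$$

Setting $a = \frac{5}{6}$:
$$I = - \frac{26244 \pi}{15625}.$$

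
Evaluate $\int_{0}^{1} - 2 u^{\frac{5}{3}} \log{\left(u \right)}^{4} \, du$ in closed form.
$- \frac{729}{2048}$

Consider the simpler parametrised integral
$$J(a) = \int_{0}^{1} - 2 u^{a} \, du = - \frac{2}{a + 1}.$$

Differentiating under the integral sign brings down a factor of $\ln u$:
$$\frac{dJ}{da} = \int_{0}^{1} - 2 u^{a} \log{\left(u \right)} \, du = \frac{2}{\left(a + 1\right)^{2}}.$$

Repeating $4$ times in total — each differentiation brings down another $\ln u$ — gives
$$\frac{d^{4}J}{da^{4}} = \int_{0}^{1} - 2 u^{a} \log{\left(u \right)}^{4} \, du = - \frac{48}{\left(a + 1\right)^{5}},$$
and the integrand here is exactly the target integrand, so $I = - \frac{48}{\left(a + 1\right)^{5}}$.

Setting $a = \frac{5}{3}$:
$$I = - \frac{729}{2048}.$$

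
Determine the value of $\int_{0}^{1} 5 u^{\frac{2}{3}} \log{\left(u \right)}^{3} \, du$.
$- \frac{486}{125}$

Consider the simpler parametrised integral
$$J(a) = \int_{0}^{1} 5 u^{a} \, du = \frac{5}{a + 1}.$$

Differentiating under the integral sign brings down a factor of $\ln u$:
$$\frac{dJ}{da} = \int_{0}^{1} 5 u^{a} \log{\left(u \right)} \, du = - \frac{5}{\left(a + 1\right)^{2}}.$$

Repeating $3$ times in total — each differentiation brings down another $\ln u$ — gives
$$\frac{d^{3}J}{da^{3}} = \int_{0}^{1} 5 u^{a} \log{\left(u \right)}^{3} \, du = - \frac{30}{\left(a + 1\right)^{4}},$$
and the integrand here is exactly the target integrand, so $I = - \frac{30}{\left(a + 1\right)^{4}}$.

Setting $a = \frac{2}{3}$:
$$I = - \frac{486}{125}.$$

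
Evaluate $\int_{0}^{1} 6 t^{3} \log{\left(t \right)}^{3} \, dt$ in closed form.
$- \frac{9}{64}$

Consider the simpler parametrised integral
$$J(a) = \int_{0}^{1} 6 t^{a} \, dt = \frac{6}{a + 1}.$$

Differentiating under the integral sign brings down a factor of $\ln t$:
$$\frac{dJ}{da} = \int_{0}^{1} 6 t^{a} \log{\left(t \right)} \, dt = - \frac{6}{\left(a + 1\right)^{2}}.$$

Repeating $3$ times in total — each differentiation brings down another $\ln t$ — gives
$$\frac{d^{3}J}{da^{3}} = \int_{0}^{1} 6 t^{a} \log{\left(t \right)}^{3} \, dt = - \frac{36}{\left(a + 1\right)^{4}},$$
and the integrand here is exactly the target integrand, so $I = - \frac{36}{\left(a + 1\right)^{4}}$.

Setting $a = 3$:
$$I = - \frac{9}{64}.$$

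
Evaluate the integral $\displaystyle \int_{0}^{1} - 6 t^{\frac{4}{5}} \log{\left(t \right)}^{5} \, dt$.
$\frac{1250000}{59049}$

Start from the elementary integral
$$J(a) = \int_{0}^{1} - 6 t^{a} \, dt = - \frac{6}{a + 1}.$$

Differentiating under the integral sign brings down a factor of $\ln t$:
$$\frac{dJ}{da} = \int_{0}^{1} - 6 t^{a} \log{\left(t \right)} \, dt = \frac{6}{\left(a + 1\right)^{2}}.$$

Repeating $5$ times in total — each differentiation brings down another $\ln t$ — gives
$$\frac{d^{5}J}{da^{5}} = \int_{0}^{1} - 6 t^{a} \log{\left(t \right)}^{5} \, dt = \frac{720}{\left(a + 1\right)^{6}},$$
and the integrand here is exactly the target integrand, so $I = \frac{720}{\left(a + 1\right)^{6}}$.

Setting $a = \frac{4}{5}$:
$$I = \frac{1250000}{59049}.$$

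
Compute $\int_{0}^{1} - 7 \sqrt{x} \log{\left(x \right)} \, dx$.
$\frac{28}{9}$

Consider the simpler parametrised integral
$$J(a) = \int_{0}^{1} - 7 x^{a} \, dx = - \frac{7}{a + 1}.$$

Differentiating under the integral sign brings down a factor of $\ln x$:
$$\frac{dJ}{da} = \int_{0}^{1} - 7 x^{a} \log{\left(x \right)} \, dx = \frac{7}{\left(a + 1\right)^{2}}.$$

The integral on the left is $I$, so $I = \frac{7}{\left(a + 1\right)^{2}}$.

Setting $a = \frac{1}{2}$:
$$I = \frac{28}{9}.$$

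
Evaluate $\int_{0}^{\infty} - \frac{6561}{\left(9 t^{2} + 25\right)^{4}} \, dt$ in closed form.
$- \frac{2187 \pi}{500000}$

Recall the elementary integral
$$J(a) = \int_{0}^{\infty} - \frac{1}{a^{2} + t^{2}} \, dt = - \frac{\pi}{2 a}.$$

Differentiating under the integral sign with respect to $a$,
$$\frac{dJ}{da} = \int_{0}^{\infty} \frac{2 a}{\left(a^{2} + t^{2}\right)^{2}} \, dt = \frac{\pi}{2 a^{2}},$$
so $\int_{0}^{\infty} - \frac{1}{\left(a^{2} + t^{2}\right)^{2}} \, dt = - \frac{\pi}{4 a^{3}}$.

Repeating — each differentiation of $1/(t^2+a^2)^j$ produces $-2ja/(t^2+a^2)^{j+1}$ — and dividing through by $-2ja$ at each step yields, after $3$ differentiations in total,
$$\int_{0}^{\infty} - \frac{1}{\left(a^{2} + t^{2}\right)^{4}} \, dt = - \frac{5 \pi}{32 a^{7}}.$$

Setting $a = \frac{5}{3}$:
$$I = - \frac{2187 \pi}{500000}.$$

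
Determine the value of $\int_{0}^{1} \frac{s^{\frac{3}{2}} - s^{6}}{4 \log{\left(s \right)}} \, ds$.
$- \frac{\log{\left(7 \right)}}{4} - \frac{\log{\left(2 \right)}}{4} + \frac{\log{\left(5 \right)}}{4}$

Replace the exponent $6$ by a parameter $a$: let $I(a) = \int_{0}^{1} \frac{s^{\frac{3}{2}} - s^{a}}{4 \log{\left(s \right)}} \, ds$.

Since $\dfrac{\partial}{\partial a}\,s^{a} = s^{a} \ln s$, the $\ln s$ in the denominator cancels and
$$\frac{dI}{da} = \int_{0}^{1} - \frac{1}{4} s^{a} \, ds = - \frac{1}{4} \left[\frac{s^{a+1}}{a+1}\right]_0^1 = - \frac{1}{4 a + 4}.$$

Integrating with respect to $a$ gives $I(a) = - \frac{\log{\left(a + 1 \right)}}{4} - \frac{\log{\left(2 \right)}}{4} + \frac{\log{\left(5 \right)}}{4} + C$.

At $a = \frac{3}{2}$ the integrand is identically $0$, so $I(\frac{3}{2}) = 0$. The closed form gives $0$, hence $C = 0$.

Setting $a = 6$:
$$I = - \frac{\log{\left(7 \right)}}{4} - \frac{\log{\left(2 \right)}}{4} + \frac{\log{\left(5 \right)}}{4}.$$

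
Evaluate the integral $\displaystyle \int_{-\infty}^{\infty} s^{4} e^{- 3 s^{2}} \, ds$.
$\frac{\sqrt{3} \sqrt{\pi}}{36}$

Start from the elementary integral
$$J(a) = \int_{-\infty}^{\infty} e^{- a s^{2}} \, ds = \frac{\sqrt{\pi}}{\sqrt{a}}.$$

Differentiating under the integral sign brings down a factor of $(-s^2)$:
$$\frac{dJ}{da} = \int_{-\infty}^{\infty} - s^{2} e^{- a s^{2}} \, ds = - \frac{\sqrt{\pi}}{2 a^{\frac{3}{2}}}.$$

Repeating twice in total — each differentiation brings down another $(-s^2)$ — gives
$$\frac{d^{2}J}{da^{2}} = \int_{-\infty}^{\infty} s^{4} e^{- a s^{2}} \, ds = \frac{3 \sqrt{\pi}}{4 a^{\frac{5}{2}}},$$
and the integrand here is exactly the target integrand, so $I = \frac{3 \sqrt{\pi}}{4 a^{\frac{5}{2}}}$.

Setting $a = 3$:
$$I = \frac{\sqrt{3} \sqrt{\pi}}{36}.$$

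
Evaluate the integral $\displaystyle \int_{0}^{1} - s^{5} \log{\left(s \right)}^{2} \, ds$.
$- \frac{1}{108}$

Start from the elementary integral
$$J(a) = \int_{0}^{1} - s^{a} \, ds = - \frac{1}{a + 1}.$$

Differentiating under the integral sign brings down a factor of $\ln s$:
$$\frac{dJ}{da} = \int_{0}^{1} - s^{a} \log{\left(s \right)} \, ds = \frac{1}{\left(a + 1\right)^{2}}.$$

Repeating twice in total — each differentiation brings down another $\ln s$ — gives
$$\frac{d^{2}J}{da^{2}} = \int_{0}^{1} - s^{a} \log{\left(s \right)}^{2} \, ds = - \frac{2}{\left(a + 1\right)^{3}},$$
and the integrand here is exactly the target integrand, so $I = - \frac{2}{\left(a + 1\right)^{3}}$.

Setting $a = 5$:
$$I = - \frac{1}{108}.$$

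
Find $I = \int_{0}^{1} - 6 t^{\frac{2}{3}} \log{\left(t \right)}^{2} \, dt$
$- \frac{324}{125}$

Consider the simpler parametrised integral
$$J(a) = \int_{0}^{1} - 6 t^{a} \, dt = - \frac{6}{a + 1}.$$

Differentiating under the integral sign brings down a factor of $\ln t$:
$$\frac{dJ}{da} = \int_{0}^{1} - 6 t^{a} \log{\left(t \right)} \, dt = \frac{6}{\left(a + 1\right)^{2}}.$$

Repeating twice in total — each differentiation brings down another $\ln t$ — gives
$$\frac{d^{2}J}{da^{2}} = \int_{0}^{1} - 6 t^{a} \log{\left(t \right)}^{2} \, dt = - \frac{12}{\left(a + 1\right)^{3}},$$
and the integrand here is exactly the target integrand, so $I = - \frac{12}{\left(a + 1\right)^{3}}$.

Setting $a = \frac{2}{3}$:
$$I = - \frac{324}{125}.$$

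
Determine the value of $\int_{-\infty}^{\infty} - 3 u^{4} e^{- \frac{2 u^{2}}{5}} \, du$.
$- \frac{225 \sqrt{10} \sqrt{\pi}}{32}$

Begin with the known integral
$$J(a) = \int_{-\infty}^{\infty} - 3 e^{- a u^{2}} \, du = - \frac{3 \sqrt{\pi}}{\sqrt{a}}.$$

Differentiating under the integral sign brings down a factor of $(-u^2)$:
$$\frac{dJ}{da} = \int_{-\infty}^{\infty} 3 u^{2} e^{- a u^{2}} \, du = \frac{3 \sqrt{\pi}}{2 a^{\frac{3}{2}}}.$$

Repeating twice in total — each differentiation brings down another $(-u^2)$ — gives
$$\frac{d^{2}J}{da^{2}} = \int_{-\infty}^{\infty} - 3 u^{4} e^{- a u^{2}} \, du = - \frac{9 \sqrt{\pi}}{4 a^{\frac{5}{2}}},$$
and the integrand here is exactly the target integrand, so $I = - \frac{9 \sqrt{\pi}}{4 a^{\frac{5}{2}}}$.

Setting $a = \frac{2}{5}$:
$$I = - \frac{225 \sqrt{10} \sqrt{\pi}}{32}.$$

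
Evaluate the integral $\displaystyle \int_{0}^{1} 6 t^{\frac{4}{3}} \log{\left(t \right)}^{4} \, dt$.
$\frac{34992}{16807}$

Begin with the known integral
$$J(a) = \int_{0}^{1} 6 t^{a} \, dt = \frac{6}{a + 1}.$$

Differentiating under the integral sign brings down a factor of $\ln t$:
$$\frac{dJ}{da} = \int_{0}^{1} 6 t^{a} \log{\left(t \right)} \, dt = - \frac{6}{\left(a + 1\right)^{2}}.$$

Repeating $4$ times in total — each differentiation brings down another $\ln t$ — gives
$$\frac{d^{4}J}{da^{4}} = \int_{0}^{1} 6 t^{a} \log{\left(t \right)}^{4} \, dt = \frac{144}{\left(a + 1\right)^{5}},$$
and the integrand here is exactly the target integrand, so $I = \frac{144}{\left(a + 1\right)^{5}}$.

Setting $a = \frac{4}{3}$:
$$I = \frac{34992}{16807}.$$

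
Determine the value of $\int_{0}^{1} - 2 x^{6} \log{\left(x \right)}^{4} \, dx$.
$- \frac{48}{16807}$

Start from the elementary integral
$$J(a) = \int_{0}^{1} - 2 x^{a} \, dx = - \frac{2}{a + 1}.$$

Differentiating under the integral sign brings down a factor of $\ln x$:
$$\frac{dJ}{da} = \int_{0}^{1} - 2 x^{a} \log{\left(x \right)} \, dx = \frac{2}{\left(a + 1\right)^{2}}.$$

Repeating $4$ times in total — each differentiation brings down another $\ln x$ — gives
$$\frac{d^{4}J}{da^{4}} = \int_{0}^{1} - 2 x^{a} \log{\left(x \right)}^{4} \, dx = - \frac{48}{\left(a + 1\right)^{5}},$$
and the integrand here is exactly the target integrand, so $I = - \frac{48}{\left(a + 1\right)^{5}}$.

Setting $a = 6$:
$$I = - \frac{48}{16807}.$$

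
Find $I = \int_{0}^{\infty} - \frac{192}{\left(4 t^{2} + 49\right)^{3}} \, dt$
$- \frac{18 \pi}{16807}$

Begin with the known result
$$J(a) = \int_{0}^{\infty} - \frac{3}{a^{2} + t^{2}} \, dt = - \frac{3 \pi}{2 a}.$$

Differentiating under the integral sign with respect to $a$,
$$\frac{dJ}{da} = \int_{0}^{\infty} \frac{6 a}{\left(a^{2} + t^{2}\right)^{2}} \, dt = \frac{3 \pi}{2 a^{2}},$$
so $\int_{0}^{\infty} - \frac{3}{\left(a^{2} + t^{2}\right)^{2}} \, dt = - \frac{3 \pi}{4 a^{3}}$.

Repeating — each differentiation of $1/(t^2+a^2)^j$ produces $-2ja/(t^2+a^2)^{j+1}$ — and dividing through by $-2ja$ at each step yields, after $2$ differentiations in total,
$$\int_{0}^{\infty} - \frac{3}{\left(a^{2} + t^{2}\right)^{3}} \, dt = - \frac{9 \pi}{16 a^{5}}.$$

Setting $a = \frac{7}{2}$:
$$I = - \frac{18 \pi}{16807}.$$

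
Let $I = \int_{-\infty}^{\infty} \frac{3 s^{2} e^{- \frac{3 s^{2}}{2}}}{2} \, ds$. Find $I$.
$\frac{\sqrt{6} \sqrt{\pi}}{6}$

Begin with the known integral
$$J(a) = \int_{-\infty}^{\infty} \frac{3 e^{- a s^{2}}}{2} \, ds = \frac{3 \sqrt{\pi}}{2 \sqrt{a}}.$$

Differentiating under the integral sign brings down a factor of $(-s^2)$:
$$\frac{dJ}{da} = \int_{-\infty}^{\infty} - \frac{3 s^{2} e^{- a s^{2}}}{2} \, ds = - \frac{3 \sqrt{\pi}}{4 a^{\frac{3}{2}}}.$$

The integral on the left is $-I$, so $I = \frac{3 \sqrt{\pi}}{4 a^{\frac{3}{2}}}$.

Setting $a = \frac{3}{2}$:
$$I = \frac{\sqrt{6} \sqrt{\pi}}{6}.$$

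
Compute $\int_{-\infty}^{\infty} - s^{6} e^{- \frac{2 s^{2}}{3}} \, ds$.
$- \frac{405 \sqrt{6} \sqrt{\pi}}{128}$

Begin with the known integral
$$J(a) = \int_{-\infty}^{\infty} - e^{- a s^{2}} \, ds = - \frac{\sqrt{\pi}}{\sqrt{a}}.$$

Differentiating under the integral sign brings down a factor of $(-s^2)$:
$$\frac{dJ}{da} = \int_{-\infty}^{\infty} s^{2} e^{- a s^{2}} \, ds = \frac{\sqrt{\pi}}{2 a^{\frac{3}{2}}}.$$

Repeating $3$ times in total — each differentiation brings down another $(-s^2)$ — gives
$$\frac{d^{3}J}{da^{3}} = \int_{-\infty}^{\infty} s^{6} e^{- a s^{2}} \, ds = \frac{15 \sqrt{\pi}}{8 a^{\frac{7}{2}}},$$
and the integrand here is $(-1)^{3}$ times the target integrand, so $I = (-1)^{3}\,\frac{d^{3}J}{da^{3}} = - \frac{15 \sqrt{\pi}}{8 a^{\frac{7}{2}}}$.

Setting $a = \frac{2}{3}$:
$$I = - \frac{405 \sqrt{6} \sqrt{\pi}}{128}.$$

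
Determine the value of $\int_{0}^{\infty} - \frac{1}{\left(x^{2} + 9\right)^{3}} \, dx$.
$- \frac{\pi}{1296}$

Start from the standard arctangent integral
$$J(a) = \int_{0}^{\infty} - \frac{1}{a^{2} + x^{2}} \, dx = - \frac{\pi}{2 a}.$$

Differentiating under the integral sign with respect to $a$,
$$\frac{dJ}{da} = \int_{0}^{\infty} \frac{2 a}{\left(a^{2} + x^{2}\right)^{2}} \, dx = \frac{\pi}{2 a^{2}},$$
so $\int_{0}^{\infty} - \frac{1}{\left(a^{2} + x^{2}\right)^{2}} \, dx = - \frac{\pi}{4 a^{3}}$.

Repeating — each differentiation of $1/(x^2+a^2)^j$ produces $-2ja/(x^2+a^2)^{j+1}$ — and dividing through by $-2ja$ at each step yields, after $2$ differentiations in total,
$$\int_{0}^{\infty} - \frac{1}{\left(a^{2} + x^{2}\right)^{3}} \, dx = - \frac{3 \pi}{16 a^{5}}.$$

Setting $a = 3$:
$$I = - \frac{\pi}{1296}.$$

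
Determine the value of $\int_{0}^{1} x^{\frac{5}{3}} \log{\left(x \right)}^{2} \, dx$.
$\frac{27}{256}$

Consider the simpler parametrised integral
$$J(a) = \int_{0}^{1} x^{a} \, dx = \frac{1}{a + 1}.$$

Differentiating under the integral sign brings down a factor of $\ln x$:
$$\frac{dJ}{da} = \int_{0}^{1} x^{a} \log{\left(x \right)} \, dx = - \frac{1}{\left(a + 1\right)^{2}}.$$

Repeating twice in total — each differentiation brings down another $\ln x$ — gives
$$\frac{d^{2}J}{da^{2}} = \int_{0}^{1} x^{a} \log{\left(x \right)}^{2} \, dx = \frac{2}{\left(a + 1\right)^{3}},$$
and the integrand here is exactly the target integrand, so $I = \frac{2}{\left(a + 1\right)^{3}}$.

Setting $a = \frac{5}{3}$:
$$I = \frac{27}{256}.$$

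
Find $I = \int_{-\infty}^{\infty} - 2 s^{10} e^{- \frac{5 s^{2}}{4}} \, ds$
$- \frac{24192 \sqrt{5} \sqrt{\pi}}{3125}$

Consider the simpler parametrised integral
$$J(a) = \int_{-\infty}^{\infty} - 2 e^{- a s^{2}} \, ds = - \frac{2 \sqrt{\pi}}{\sqrt{a}}.$$

Differentiating under the integral sign brings down a factor of $(-s^2)$:
$$\frac{dJ}{da} = \int_{-\infty}^{\infty} 2 s^{2} e^{- a s^{2}} \, ds = \frac{\sqrt{\pi}}{a^{\frac{3}{2}}}.$$

Repeating $5$ times in total — each differentiation brings down another $(-s^2)$ — gives
$$\frac{d^{5}J}{da^{5}} = \int_{-\infty}^{\infty} 2 s^{10} e^{- a s^{2}} \, ds = \frac{945 \sqrt{\pi}}{16 a^{\frac{11}{2}}},$$
and the integrand here is $(-1)^{5}$ times the target integrand, so $I = (-1)^{5}\,\frac{d^{5}J}{da^{5}} = - \frac{945 \sqrt{\pi}}{16 a^{\frac{11}{2}}}$.

Setting $a = \frac{5}{4}$:
$$I = - \frac{24192 \sqrt{5} \sqrt{\pi}}{3125}.$$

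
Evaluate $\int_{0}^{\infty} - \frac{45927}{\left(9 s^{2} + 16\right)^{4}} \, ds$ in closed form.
$- \frac{76545 \pi}{524288}$

Begin with the known result
$$J(a) = \int_{0}^{\infty} - \frac{7}{a^{2} + s^{2}} \, ds = - \frac{7 \pi}{2 a}.$$

Differentiating under the integral sign with respect to $a$,
$$\frac{dJ}{da} = \int_{0}^{\infty} \frac{14 a}{\left(a^{2} + s^{2}\right)^{2}} \, ds = \frac{7 \pi}{2 a^{2}},$$
so $\int_{0}^{\infty} - \frac{7}{\left(a^{2} + s^{2}\right)^{2}} \, ds = - \frac{7 \pi}{4 a^{3}}$.

Repeating — each differentiation of $1/(s^2+a^2)^j$ produces $-2ja/(s^2+a^2)^{j+1}$ — and dividing through by $-2ja$ at each step yields, after $3$ differentiations in total,
$$\int_{0}^{\infty} - \frac{7}{\left(a^{2} + s^{2}\right)^{4}} \, ds = - \frac{35 \pi}{32 a^{7}}.$$

Setting $a = \frac{4}{3}$:
$$I = - \frac{76545 \pi}{524288}.$$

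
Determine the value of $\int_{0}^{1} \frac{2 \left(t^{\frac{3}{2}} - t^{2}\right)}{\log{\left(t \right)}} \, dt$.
$\log{\left(\frac{25}{36} \right)}$

Replace the exponent $\frac{3}{2}$ by a parameter $a$: let $I(a) = \int_{0}^{1} \frac{2 \left(- t^{2} + t^{a}\right)}{\log{\left(t \right)}} \, dt$.

Since $\dfrac{\partial}{\partial a}\,t^{a} = t^{a} \ln t$, the $\ln t$ in the denominator cancels and
$$\frac{dI}{da} = \int_{0}^{1} 2 t^{a} \, dt = 2 \left[\frac{t^{a+1}}{a+1}\right]_0^1 = \frac{2}{a + 1}.$$

Integrating with respect to $a$ gives $I(a) = \log{\left(\frac{\left(a + 1\right)^{2}}{9} \right)} + C$.

At $a = 2$ the integrand is identically $0$, so $I(2) = 0$. The closed form gives $0$, hence $C = 0$.

Setting $a = \frac{3}{2}$:
$$I = \log{\left(\frac{25}{36} \right)}.$$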